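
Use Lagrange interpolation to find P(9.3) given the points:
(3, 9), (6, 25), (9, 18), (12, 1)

Lagrange interpolation formula:
P(x) = Σ yᵢ × Lᵢ(x)
where Lᵢ(x) = Π_{j≠i} (x - xⱼ)/(xᵢ - xⱼ)

L_0(9.3) = (9.3 - 6)/(3 - 6) × (9.3 - 9)/(3 - 9) × (9.3 - 12)/(3 - 12) = 0.016500
L_1(9.3) = (9.3 - 3)/(6 - 3) × (9.3 - 9)/(6 - 9) × (9.3 - 12)/(6 - 12) = -0.094500
L_2(9.3) = (9.3 - 3)/(9 - 3) × (9.3 - 6)/(9 - 6) × (9.3 - 12)/(9 - 12) = 1.039500
L_3(9.3) = (9.3 - 3)/(12 - 3) × (9.3 - 6)/(12 - 6) × (9.3 - 9)/(12 - 9) = 0.038500

P(9.3) = 9×L_0(9.3) + 25×L_1(9.3) + 18×L_2(9.3) + 1×L_3(9.3)
P(9.3) = 16.535500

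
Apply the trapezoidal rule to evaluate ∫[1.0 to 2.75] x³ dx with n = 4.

f(x) = x³
a = 1.0, b = 2.75, n = 4
h = (b - a)/n = 0.437500

Trapezoidal rule: (h/2)[f(x₀) + 2f(x₁) + 2f(x₂) + ... + f(xₙ)]

x_0 = 1.0000, f(x_0) = 1.000000, coefficient = 1
x_1 = 1.4375, f(x_1) = 2.970459, coefficient = 2
x_2 = 1.8750, f(x_2) = 6.591797, coefficient = 2
x_3 = 2.3125, f(x_3) = 12.366455, coefficient = 2
x_4 = 2.7500, f(x_4) = 20.796875, coefficient = 1

I ≈ (0.437500/2) × 65.654297 = 14.361877
Exact value: 14.047852
Error: 0.314026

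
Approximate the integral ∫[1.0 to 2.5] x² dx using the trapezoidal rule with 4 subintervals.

f(x) = x²
a = 1.0, b = 2.5, n = 4
h = (b - a)/n = 0.375000

Trapezoidal rule: (h/2)[f(x₀) + 2f(x₁) + 2f(x₂) + ... + f(xₙ)]

x_0 = 1.0000, f(x_0) = 1.000000, coefficient = 1
x_1 = 1.3750, f(x_1) = 1.890625, coefficient = 2
x_2 = 1.7500, f(x_2) = 3.062500, coefficient = 2
x_3 = 2.1250, f(x_3) = 4.515625, coefficient = 2
x_4 = 2.5000, f(x_4) = 6.250000, coefficient = 1

I ≈ (0.375000/2) × 26.187500 = 4.910156
Exact value: 4.875000
Error: 0.035156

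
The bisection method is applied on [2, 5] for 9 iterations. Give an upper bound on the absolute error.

Bisection error bound: |error| ≤ (b-a)/2^n
|error| ≤ (5 - 2)/2^9 = 3/2^9
|error| ≤ 0.0058593750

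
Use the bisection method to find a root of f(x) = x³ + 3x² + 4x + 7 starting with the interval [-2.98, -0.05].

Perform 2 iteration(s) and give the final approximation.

f(x) = x³ + 3x² + 4x + 7
Initial interval: [-2.98, -0.05]

Iteration 1:
  c_1 = (-2.980000 + (-0.050000))/2 = -1.515000
  f(c_1) = f(-1.515000) = 4.348409
  f(a) × f(c) < 0, new interval: [-2.980000, -1.515000]
Iteration 2:
  c_2 = (-2.980000 + (-1.515000))/2 = -2.247500
  f(c_2) = f(-2.247500) = 1.811070
  f(a) × f(c) < 0, new interval: [-2.980000, -2.247500]

After 2 iteration(s), the approximation is c_2 = -2.247500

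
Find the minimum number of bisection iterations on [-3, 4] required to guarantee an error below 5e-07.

We need (b-a)/2^n ≤ 5e-07
(4 - (-3))/2^n ≤ 5e-07
7/2^n ≤ 5e-07
2^n ≥ 14000000
n ≥ log₂(14000000) = 23.74
n ≥ 24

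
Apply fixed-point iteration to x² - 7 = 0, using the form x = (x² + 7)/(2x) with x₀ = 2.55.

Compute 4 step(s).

Equation: x² - 7 = 0
Fixed-point form: x = (x² + 7)/(2x)
x₀ = 2.55

x_1 = g(2.550000) = 2.647549
x_2 = g(2.647549) = 2.645752
x_3 = g(2.645752) = 2.645751
x_4 = g(2.645751) = 2.645751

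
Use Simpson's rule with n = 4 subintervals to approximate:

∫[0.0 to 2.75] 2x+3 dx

f(x) = 2x+3
a = 0.0, b = 2.75, n = 4
h = (b - a)/n = 0.687500

Simpson's rule: (h/3)[f(x₀) + 4f(x₁) + 2f(x₂) + ... + f(xₙ)]

x_0 = 0.0000, f(x_0) = 3.000000, coefficient = 1
x_1 = 0.6875, f(x_1) = 4.375000, coefficient = 4
x_2 = 1.3750, f(x_2) = 5.750000, coefficient = 2
x_3 = 2.0625, f(x_3) = 7.125000, coefficient = 4
x_4 = 2.7500, f(x_4) = 8.500000, coefficient = 1

I ≈ (0.687500/3) × 69.000000 = 15.812500
Exact value: 15.812500
Error: 0.000000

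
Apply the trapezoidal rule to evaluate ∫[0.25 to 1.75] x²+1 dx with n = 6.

f(x) = x²+1
a = 0.25, b = 1.75, n = 6
h = (b - a)/n = 0.250000

Trapezoidal rule: (h/2)[f(x₀) + 2f(x₁) + 2f(x₂) + ... + f(xₙ)]

x_0 = 0.2500, f(x_0) = 1.062500, coefficient = 1
x_1 = 0.5000, f(x_1) = 1.250000, coefficient = 2
x_2 = 0.7500, f(x_2) = 1.562500, coefficient = 2
x_3 = 1.0000, f(x_3) = 2.000000, coefficient = 2
x_4 = 1.2500, f(x_4) = 2.562500, coefficient = 2
x_5 = 1.5000, f(x_5) = 3.250000, coefficient = 2
x_6 = 1.7500, f(x_6) = 4.062500, coefficient = 1

I ≈ (0.250000/2) × 26.375000 = 3.296875
Exact value: 3.281250
Error: 0.015625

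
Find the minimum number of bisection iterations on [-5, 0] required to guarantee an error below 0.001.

We need (b-a)/2^n ≤ 0.001
(0 - (-5))/2^n ≤ 0.001
5/2^n ≤ 0.001
2^n ≥ 5000
n ≥ log₂(5000) = 12.29
n ≥ 13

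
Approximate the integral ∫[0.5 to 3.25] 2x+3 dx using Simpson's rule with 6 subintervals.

f(x) = 2x+3
a = 0.5, b = 3.25, n = 6
h = (b - a)/n = 0.458333

Simpson's rule: (h/3)[f(x₀) + 4f(x₁) + 2f(x₂) + ... + f(xₙ)]

x_0 = 0.5000, f(x_0) = 4.000000, coefficient = 1
x_1 = 0.9583, f(x_1) = 4.916667, coefficient = 4
x_2 = 1.4167, f(x_2) = 5.833333, coefficient = 2
x_3 = 1.8750, f(x_3) = 6.750000, coefficient = 4
x_4 = 2.3333, f(x_4) = 7.666667, coefficient = 2
x_5 = 2.7917, f(x_5) = 8.583333, coefficient = 4
x_6 = 3.2500, f(x_6) = 9.500000, coefficient = 1

I ≈ (0.458333/3) × 121.500000 = 18.562500
Exact value: 18.562500
Error: 0.000000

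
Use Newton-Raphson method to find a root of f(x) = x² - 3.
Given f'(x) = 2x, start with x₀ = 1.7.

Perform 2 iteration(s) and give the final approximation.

f(x) = x² - 3
f'(x) = 2x
x₀ = 1.7

Newton-Raphson formula: x_{n+1} = x_n - f(x_n)/f'(x_n)

Iteration 1:
  f(1.700000) = -0.110000
  f'(1.700000) = 3.400000
  x_1 = 1.700000 - (-0.110000)/3.400000 = 1.732353
Iteration 2:
  f(1.732353) = 0.001047
  f'(1.732353) = 3.464706
  x_2 = 1.732353 - 0.001047/3.464706 = 1.732051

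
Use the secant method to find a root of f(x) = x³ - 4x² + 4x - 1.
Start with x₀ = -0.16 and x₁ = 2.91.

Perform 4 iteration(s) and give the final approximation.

f(x) = x³ - 4x² + 4x - 1
x₀ = -0.16, x₁ = 2.91

Secant formula: x_{n+1} = x_n - f(x_n)(x_n - x_{n-1})/(f(x_n) - f(x_{n-1}))

Iteration 1:
  f(-0.160000) = -1.746496
  f(2.910000) = 1.409771
  x_2 = 2.910000 - 1.409771×(2.910000 - (-0.160000))/(1.409771 - (-1.746496))
       = 1.538761
Iteration 2:
  f(2.910000) = 1.409771
  f(1.538761) = -0.672642
  x_3 = 1.538761 - (-0.672642)×(1.538761 - 2.910000)/(-0.672642 - 1.409771)
       = 1.981686
Iteration 3:
  f(1.538761) = -0.672642
  f(1.981686) = -0.999335
  x_4 = 1.981686 - (-0.999335)×(1.981686 - 1.538761)/(-0.999335 - (-0.672642))
       = 0.626807
Iteration 4:
  f(1.981686) = -0.999335
  f(0.626807) = 0.181944
  x_5 = 0.626807 - 0.181944×(0.626807 - 1.981686)/(0.181944 - (-0.999335))
       = 0.835489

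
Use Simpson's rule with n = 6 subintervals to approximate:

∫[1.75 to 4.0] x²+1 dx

f(x) = x²+1
a = 1.75, b = 4.0, n = 6
h = (b - a)/n = 0.375000

Simpson's rule: (h/3)[f(x₀) + 4f(x₁) + 2f(x₂) + ... + f(xₙ)]

x_0 = 1.7500, f(x_0) = 4.062500, coefficient = 1
x_1 = 2.1250, f(x_1) = 5.515625, coefficient = 4
x_2 = 2.5000, f(x_2) = 7.250000, coefficient = 2
x_3 = 2.8750, f(x_3) = 9.265625, coefficient = 4
x_4 = 3.2500, f(x_4) = 11.562500, coefficient = 2
x_5 = 3.6250, f(x_5) = 14.140625, coefficient = 4
x_6 = 4.0000, f(x_6) = 17.000000, coefficient = 1

I ≈ (0.375000/3) × 174.375000 = 21.796875
Exact value: 21.796875
Error: 0.000000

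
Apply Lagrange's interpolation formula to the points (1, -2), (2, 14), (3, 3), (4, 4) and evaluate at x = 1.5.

Lagrange interpolation formula:
P(x) = Σ yᵢ × Lᵢ(x)
where Lᵢ(x) = Π_{j≠i} (x - xⱼ)/(xᵢ - xⱼ)

L_0(1.5) = (1.5 - 2)/(1 - 2) × (1.5 - 3)/(1 - 3) × (1.5 - 4)/(1 - 4) = 0.312500
L_1(1.5) = (1.5 - 1)/(2 - 1) × (1.5 - 3)/(2 - 3) × (1.5 - 4)/(2 - 4) = 0.937500
L_2(1.5) = (1.5 - 1)/(3 - 1) × (1.5 - 2)/(3 - 2) × (1.5 - 4)/(3 - 4) = -0.312500
L_3(1.5) = (1.5 - 1)/(4 - 1) × (1.5 - 2)/(4 - 2) × (1.5 - 3)/(4 - 3) = 0.062500

P(1.5) = (-2)×L_0(1.5) + 14×L_1(1.5) + 3×L_2(1.5) + 4×L_3(1.5)
P(1.5) = 11.812500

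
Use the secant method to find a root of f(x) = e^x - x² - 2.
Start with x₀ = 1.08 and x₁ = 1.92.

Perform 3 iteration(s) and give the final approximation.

f(x) = e^x - x² - 2
x₀ = 1.08, x₁ = 1.92

Secant formula: x_{n+1} = x_n - f(x_n)(x_n - x_{n-1})/(f(x_n) - f(x_{n-1}))

Iteration 1:
  f(1.080000) = -0.221720
  f(1.920000) = 1.134558
  x_2 = 1.920000 - 1.134558×(1.920000 - 1.080000)/(1.134558 - (-0.221720))
       = 1.217321
Iteration 2:
  f(1.920000) = 1.134558
  f(1.217321) = -0.103745
  x_3 = 1.217321 - (-0.103745)×(1.217321 - 1.920000)/(-0.103745 - 1.134558)
       = 1.276191
Iteration 3:
  f(1.217321) = -0.103745
  f(1.276191) = -0.045697
  x_4 = 1.276191 - (-0.045697)×(1.276191 - 1.217321)/(-0.045697 - (-0.103745))
       = 1.322536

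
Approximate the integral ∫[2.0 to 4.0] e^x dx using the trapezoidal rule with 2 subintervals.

f(x) = e^x
a = 2.0, b = 4.0, n = 2
h = (b - a)/n = 1.000000

Trapezoidal rule: (h/2)[f(x₀) + 2f(x₁) + 2f(x₂) + ... + f(xₙ)]

x_0 = 2.0000, f(x_0) = 7.389056, coefficient = 1
x_1 = 3.0000, f(x_1) = 20.085537, coefficient = 2
x_2 = 4.0000, f(x_2) = 54.598150, coefficient = 1

I ≈ (1.000000/2) × 102.158280 = 51.079140
Exact value: 47.209094
Error: 3.870046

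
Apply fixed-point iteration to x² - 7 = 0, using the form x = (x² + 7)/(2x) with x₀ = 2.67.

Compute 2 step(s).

Equation: x² - 7 = 0
Fixed-point form: x = (x² + 7)/(2x)
x₀ = 2.67

x_1 = g(2.670000) = 2.645861
x_2 = g(2.645861) = 2.645751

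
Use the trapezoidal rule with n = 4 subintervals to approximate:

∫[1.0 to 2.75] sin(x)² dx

f(x) = sin(x)²
a = 1.0, b = 2.75, n = 4
h = (b - a)/n = 0.437500

Trapezoidal rule: (h/2)[f(x₀) + 2f(x₁) + 2f(x₂) + ... + f(xₙ)]

x_0 = 1.0000, f(x_0) = 0.708073, coefficient = 1
x_1 = 1.4375, f(x_1) = 0.982337, coefficient = 2
x_2 = 1.8750, f(x_2) = 0.910280, coefficient = 2
x_3 = 2.3125, f(x_3) = 0.543639, coefficient = 2
x_4 = 2.7500, f(x_4) = 0.145665, coefficient = 1

I ≈ (0.437500/2) × 5.726250 = 1.252617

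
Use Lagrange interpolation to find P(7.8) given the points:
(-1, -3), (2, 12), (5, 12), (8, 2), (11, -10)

Lagrange interpolation formula:
P(x) = Σ yᵢ × Lᵢ(x)
where Lᵢ(x) = Π_{j≠i} (x - xⱼ)/(xᵢ - xⱼ)

L_0(7.8) = (7.8 - 2)/(-1 - 2) × (7.8 - 5)/(-1 - 5) × (7.8 - 8)/(-1 - 8) × (7.8 - 11)/(-1 - 11) = 0.005347
L_1(7.8) = (7.8 - (-1))/(2 - (-1)) × (7.8 - 5)/(2 - 5) × (7.8 - 8)/(2 - 8) × (7.8 - 11)/(2 - 11) = -0.032448
L_2(7.8) = (7.8 - (-1))/(5 - (-1)) × (7.8 - 2)/(5 - 2) × (7.8 - 8)/(5 - 8) × (7.8 - 11)/(5 - 11) = 0.100820
L_3(7.8) = (7.8 - (-1))/(8 - (-1)) × (7.8 - 2)/(8 - 2) × (7.8 - 5)/(8 - 5) × (7.8 - 11)/(8 - 11) = 0.940984
L_4(7.8) = (7.8 - (-1))/(11 - (-1)) × (7.8 - 2)/(11 - 2) × (7.8 - 5)/(11 - 5) × (7.8 - 8)/(11 - 8) = -0.014703

P(7.8) = (-3)×L_0(7.8) + 12×L_1(7.8) + 12×L_2(7.8) + 2×L_3(7.8) + (-10)×L_4(7.8)
P(7.8) = 2.833422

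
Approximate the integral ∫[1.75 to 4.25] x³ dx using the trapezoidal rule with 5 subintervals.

f(x) = x³
a = 1.75, b = 4.25, n = 5
h = (b - a)/n = 0.500000

Trapezoidal rule: (h/2)[f(x₀) + 2f(x₁) + 2f(x₂) + ... + f(xₙ)]

x_0 = 1.7500, f(x_0) = 5.359375, coefficient = 1
x_1 = 2.2500, f(x_1) = 11.390625, coefficient = 2
x_2 = 2.7500, f(x_2) = 20.796875, coefficient = 2
x_3 = 3.2500, f(x_3) = 34.328125, coefficient = 2
x_4 = 3.7500, f(x_4) = 52.734375, coefficient = 2
x_5 = 4.2500, f(x_5) = 76.765625, coefficient = 1

I ≈ (0.500000/2) × 320.625000 = 80.156250
Exact value: 79.218750
Error: 0.937500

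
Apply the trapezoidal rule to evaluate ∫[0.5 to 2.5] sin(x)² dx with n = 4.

f(x) = sin(x)²
a = 0.5, b = 2.5, n = 4
h = (b - a)/n = 0.500000

Trapezoidal rule: (h/2)[f(x₀) + 2f(x₁) + 2f(x₂) + ... + f(xₙ)]

x_0 = 0.5000, f(x_0) = 0.229849, coefficient = 1
x_1 = 1.0000, f(x_1) = 0.708073, coefficient = 2
x_2 = 1.5000, f(x_2) = 0.994996, coefficient = 2
x_3 = 2.0000, f(x_3) = 0.826822, coefficient = 2
x_4 = 2.5000, f(x_4) = 0.358169, coefficient = 1

I ≈ (0.500000/2) × 5.647801 = 1.411950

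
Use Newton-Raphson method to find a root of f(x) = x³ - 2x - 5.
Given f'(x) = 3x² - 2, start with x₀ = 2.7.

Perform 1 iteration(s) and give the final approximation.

f(x) = x³ - 2x - 5
f'(x) = 3x² - 2
x₀ = 2.7

Newton-Raphson formula: x_{n+1} = x_n - f(x_n)/f'(x_n)

Iteration 1:
  f(2.700000) = 9.283000
  f'(2.700000) = 19.870000
  x_1 = 2.700000 - 9.283000/19.870000 = 2.232813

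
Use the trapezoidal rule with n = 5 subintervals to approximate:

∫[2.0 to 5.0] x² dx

f(x) = x²
a = 2.0, b = 5.0, n = 5
h = (b - a)/n = 0.600000

Trapezoidal rule: (h/2)[f(x₀) + 2f(x₁) + 2f(x₂) + ... + f(xₙ)]

x_0 = 2.0000, f(x_0) = 4.000000, coefficient = 1
x_1 = 2.6000, f(x_1) = 6.760000, coefficient = 2
x_2 = 3.2000, f(x_2) = 10.240000, coefficient = 2
x_3 = 3.8000, f(x_3) = 14.440000, coefficient = 2
x_4 = 4.4000, f(x_4) = 19.360000, coefficient = 2
x_5 = 5.0000, f(x_5) = 25.000000, coefficient = 1

I ≈ (0.600000/2) × 130.600000 = 39.180000
Exact value: 39.000000
Error: 0.180000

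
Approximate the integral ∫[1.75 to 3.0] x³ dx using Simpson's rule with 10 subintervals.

f(x) = x³
a = 1.75, b = 3.0, n = 10
h = (b - a)/n = 0.125000

Simpson's rule: (h/3)[f(x₀) + 4f(x₁) + 2f(x₂) + ... + f(xₙ)]

x_0 = 1.7500, f(x_0) = 5.359375, coefficient = 1
x_1 = 1.8750, f(x_1) = 6.591797, coefficient = 4
x_2 = 2.0000, f(x_2) = 8.000000, coefficient = 2
x_3 = 2.1250, f(x_3) = 9.595703, coefficient = 4
x_4 = 2.2500, f(x_4) = 11.390625, coefficient = 2
x_5 = 2.3750, f(x_5) = 13.396484, coefficient = 4
x_6 = 2.5000, f(x_6) = 15.625000, coefficient = 2
x_7 = 2.6250, f(x_7) = 18.087891, coefficient = 4
x_8 = 2.7500, f(x_8) = 20.796875, coefficient = 2
x_9 = 2.8750, f(x_9) = 23.763672, coefficient = 4
x_10 = 3.0000, f(x_10) = 27.000000, coefficient = 1

I ≈ (0.125000/3) × 429.726562 = 17.905273
Exact value: 17.905273
Error: 0.000000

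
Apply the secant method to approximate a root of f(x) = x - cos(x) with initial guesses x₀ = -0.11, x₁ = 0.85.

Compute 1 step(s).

f(x) = x - cos(x)
x₀ = -0.11, x₁ = 0.85

Secant formula: x_{n+1} = x_n - f(x_n)(x_n - x_{n-1})/(f(x_n) - f(x_{n-1}))

Iteration 1:
  f(-0.110000) = -1.103956
  f(0.850000) = 0.190017
  x_2 = 0.850000 - 0.190017×(0.850000 - (-0.110000))/(0.190017 - (-1.103956))
       = 0.709026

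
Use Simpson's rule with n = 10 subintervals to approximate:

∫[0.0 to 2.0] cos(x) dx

f(x) = cos(x)
a = 0.0, b = 2.0, n = 10
h = (b - a)/n = 0.200000

Simpson's rule: (h/3)[f(x₀) + 4f(x₁) + 2f(x₂) + ... + f(xₙ)]

x_0 = 0.0000, f(x_0) = 1.000000, coefficient = 1
x_1 = 0.2000, f(x_1) = 0.980067, coefficient = 4
x_2 = 0.4000, f(x_2) = 0.921061, coefficient = 2
x_3 = 0.6000, f(x_3) = 0.825336, coefficient = 4
x_4 = 0.8000, f(x_4) = 0.696707, coefficient = 2
x_5 = 1.0000, f(x_5) = 0.540302, coefficient = 4
x_6 = 1.2000, f(x_6) = 0.362358, coefficient = 2
x_7 = 1.4000, f(x_7) = 0.169967, coefficient = 4
x_8 = 1.6000, f(x_8) = -0.029200, coefficient = 2
x_9 = 1.8000, f(x_9) = -0.227202, coefficient = 4
x_10 = 2.0000, f(x_10) = -0.416147, coefficient = 1

I ≈ (0.200000/3) × 13.639583 = 0.909306
Exact value: 0.909297
Error: 0.000008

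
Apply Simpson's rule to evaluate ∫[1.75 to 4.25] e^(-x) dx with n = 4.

f(x) = e^(-x)
a = 1.75, b = 4.25, n = 4
h = (b - a)/n = 0.625000

Simpson's rule: (h/3)[f(x₀) + 4f(x₁) + 2f(x₂) + ... + f(xₙ)]

x_0 = 1.7500, f(x_0) = 0.173774, coefficient = 1
x_1 = 2.3750, f(x_1) = 0.093014, coefficient = 4
x_2 = 3.0000, f(x_2) = 0.049787, coefficient = 2
x_3 = 3.6250, f(x_3) = 0.026649, coefficient = 4
x_4 = 4.2500, f(x_4) = 0.014264, coefficient = 1

I ≈ (0.625000/3) × 0.766267 = 0.159639
Exact value: 0.159510
Error: 0.000129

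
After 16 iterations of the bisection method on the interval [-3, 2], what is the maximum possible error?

Bisection error bound: |error| ≤ (b-a)/2^n
|error| ≤ (2 - (-3))/2^16 = 5/2^16
|error| ≤ 0.0000762939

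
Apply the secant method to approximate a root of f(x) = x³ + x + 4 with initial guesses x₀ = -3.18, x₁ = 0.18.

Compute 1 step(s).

f(x) = x³ + x + 4
x₀ = -3.18, x₁ = 0.18

Secant formula: x_{n+1} = x_n - f(x_n)(x_n - x_{n-1})/(f(x_n) - f(x_{n-1}))

Iteration 1:
  f(-3.180000) = -31.337432
  f(0.180000) = 4.185832
  x_2 = 0.180000 - 4.185832×(0.180000 - (-3.180000))/(4.185832 - (-31.337432))
       = -0.215921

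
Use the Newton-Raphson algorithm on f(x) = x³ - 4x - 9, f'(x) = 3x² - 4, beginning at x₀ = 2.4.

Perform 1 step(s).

f(x) = x³ - 4x - 9
f'(x) = 3x² - 4
x₀ = 2.4

Newton-Raphson formula: x_{n+1} = x_n - f(x_n)/f'(x_n)

Iteration 1:
  f(2.400000) = -4.776000
  f'(2.400000) = 13.280000
  x_1 = 2.400000 - (-4.776000)/13.280000 = 2.759639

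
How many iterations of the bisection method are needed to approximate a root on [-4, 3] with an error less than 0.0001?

We need (b-a)/2^n ≤ 0.0001
(3 - (-4))/2^n ≤ 0.0001
7/2^n ≤ 0.0001
2^n ≥ 70000
n ≥ log₂(70000) = 16.10
n ≥ 17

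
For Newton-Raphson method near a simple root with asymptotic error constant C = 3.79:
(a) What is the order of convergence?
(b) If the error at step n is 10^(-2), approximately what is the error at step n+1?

(a) Newton-Raphson has quadratic (order 2) convergence near simple roots.
    This means |e_{n+1}| ≈ C|e_n|².

(b) With |e_n| = 10^(-2) and C = 3.79:
    |e_{n+1}| ≈ 3.79 × (10^(-2))² = 3.79 × 10^(-4)

(a) 2 (quadratic); (b) |e_{n+1}| ≈ 3.790e-04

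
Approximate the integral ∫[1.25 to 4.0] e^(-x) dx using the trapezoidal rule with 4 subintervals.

f(x) = e^(-x)
a = 1.25, b = 4.0, n = 4
h = (b - a)/n = 0.687500

Trapezoidal rule: (h/2)[f(x₀) + 2f(x₁) + 2f(x₂) + ... + f(xₙ)]

x_0 = 1.2500, f(x_0) = 0.286505, coefficient = 1
x_1 = 1.9375, f(x_1) = 0.144064, coefficient = 2
x_2 = 2.6250, f(x_2) = 0.072440, coefficient = 2
x_3 = 3.3125, f(x_3) = 0.036425, coefficient = 2
x_4 = 4.0000, f(x_4) = 0.018316, coefficient = 1

I ≈ (0.687500/2) × 0.810677 = 0.278670
Exact value: 0.268189
Error: 0.010481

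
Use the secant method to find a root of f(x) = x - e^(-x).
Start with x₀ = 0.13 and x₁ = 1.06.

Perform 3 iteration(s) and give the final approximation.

f(x) = x - e^(-x)
x₀ = 0.13, x₁ = 1.06

Secant formula: x_{n+1} = x_n - f(x_n)(x_n - x_{n-1})/(f(x_n) - f(x_{n-1}))

Iteration 1:
  f(0.130000) = -0.748095
  f(1.060000) = 0.713544
  x_2 = 1.060000 - 0.713544×(1.060000 - 0.130000)/(0.713544 - (-0.748095))
       = 0.605992
Iteration 2:
  f(1.060000) = 0.713544
  f(0.605992) = 0.060459
  x_3 = 0.605992 - 0.060459×(0.605992 - 1.060000)/(0.060459 - 0.713544)
       = 0.563962
Iteration 3:
  f(0.605992) = 0.060459
  f(0.563962) = -0.004988
  x_4 = 0.563962 - (-0.004988)×(0.563962 - 0.605992)/(-0.004988 - 0.060459)
       = 0.567166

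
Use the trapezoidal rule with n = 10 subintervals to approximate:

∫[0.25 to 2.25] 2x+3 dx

f(x) = 2x+3
a = 0.25, b = 2.25, n = 10
h = (b - a)/n = 0.200000

Trapezoidal rule: (h/2)[f(x₀) + 2f(x₁) + 2f(x₂) + ... + f(xₙ)]

x_0 = 0.2500, f(x_0) = 3.500000, coefficient = 1
x_1 = 0.4500, f(x_1) = 3.900000, coefficient = 2
x_2 = 0.6500, f(x_2) = 4.300000, coefficient = 2
x_3 = 0.8500, f(x_3) = 4.700000, coefficient = 2
x_4 = 1.0500, f(x_4) = 5.100000, coefficient = 2
x_5 = 1.2500, f(x_5) = 5.500000, coefficient = 2
x_6 = 1.4500, f(x_6) = 5.900000, coefficient = 2
x_7 = 1.6500, f(x_7) = 6.300000, coefficient = 2
x_8 = 1.8500, f(x_8) = 6.700000, coefficient = 2
x_9 = 2.0500, f(x_9) = 7.100000, coefficient = 2
x_10 = 2.2500, f(x_10) = 7.500000, coefficient = 1

I ≈ (0.200000/2) × 110.000000 = 11.000000
Exact value: 11.000000
Error: 0.000000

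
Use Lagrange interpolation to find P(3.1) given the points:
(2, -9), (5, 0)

Lagrange interpolation formula:
P(x) = Σ yᵢ × Lᵢ(x)
where Lᵢ(x) = Π_{j≠i} (x - xⱼ)/(xᵢ - xⱼ)

L_0(3.1) = (3.1 - 5)/(2 - 5) = 0.633333
L_1(3.1) = (3.1 - 2)/(5 - 2) = 0.366667

P(3.1) = (-9)×L_0(3.1) + 0×L_1(3.1)
P(3.1) = -5.700000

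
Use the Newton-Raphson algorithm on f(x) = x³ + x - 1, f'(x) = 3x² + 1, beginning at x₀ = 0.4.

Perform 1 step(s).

f(x) = x³ + x - 1
f'(x) = 3x² + 1
x₀ = 0.4

Newton-Raphson formula: x_{n+1} = x_n - f(x_n)/f'(x_n)

Iteration 1:
  f(0.400000) = -0.536000
  f'(0.400000) = 1.480000
  x_1 = 0.400000 - (-0.536000)/1.480000 = 0.762162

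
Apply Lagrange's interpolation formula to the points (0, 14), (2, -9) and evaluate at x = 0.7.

Lagrange interpolation formula:
P(x) = Σ yᵢ × Lᵢ(x)
where Lᵢ(x) = Π_{j≠i} (x - xⱼ)/(xᵢ - xⱼ)

L_0(0.7) = (0.7 - 2)/(0 - 2) = 0.650000
L_1(0.7) = (0.7 - 0)/(2 - 0) = 0.350000

P(0.7) = 14×L_0(0.7) + (-9)×L_1(0.7)
P(0.7) = 5.950000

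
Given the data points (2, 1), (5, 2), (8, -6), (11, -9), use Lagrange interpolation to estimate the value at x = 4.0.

Lagrange interpolation formula:
P(x) = Σ yᵢ × Lᵢ(x)
where Lᵢ(x) = Π_{j≠i} (x - xⱼ)/(xᵢ - xⱼ)

L_0(4.0) = (4.0 - 5)/(2 - 5) × (4.0 - 8)/(2 - 8) × (4.0 - 11)/(2 - 11) = 0.172840
L_1(4.0) = (4.0 - 2)/(5 - 2) × (4.0 - 8)/(5 - 8) × (4.0 - 11)/(5 - 11) = 1.037037
L_2(4.0) = (4.0 - 2)/(8 - 2) × (4.0 - 5)/(8 - 5) × (4.0 - 11)/(8 - 11) = -0.259259
L_3(4.0) = (4.0 - 2)/(11 - 2) × (4.0 - 5)/(11 - 5) × (4.0 - 8)/(11 - 8) = 0.049383

P(4.0) = 1×L_0(4.0) + 2×L_1(4.0) + (-6)×L_2(4.0) + (-9)×L_3(4.0)
P(4.0) = 3.358025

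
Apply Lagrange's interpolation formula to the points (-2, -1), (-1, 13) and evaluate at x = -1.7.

Lagrange interpolation formula:
P(x) = Σ yᵢ × Lᵢ(x)
where Lᵢ(x) = Π_{j≠i} (x - xⱼ)/(xᵢ - xⱼ)

L_0(-1.7) = (-1.7 - (-1))/(-2 - (-1)) = 0.700000
L_1(-1.7) = (-1.7 - (-2))/(-1 - (-2)) = 0.300000

P(-1.7) = (-1)×L_0(-1.7) + 13×L_1(-1.7)
P(-1.7) = 3.200000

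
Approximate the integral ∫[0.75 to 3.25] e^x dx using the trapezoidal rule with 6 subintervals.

f(x) = e^x
a = 0.75, b = 3.25, n = 6
h = (b - a)/n = 0.416667

Trapezoidal rule: (h/2)[f(x₀) + 2f(x₁) + 2f(x₂) + ... + f(xₙ)]

x_0 = 0.7500, f(x_0) = 2.117000, coefficient = 1
x_1 = 1.1667, f(x_1) = 3.211271, coefficient = 2
x_2 = 1.5833, f(x_2) = 4.871166, coefficient = 2
x_3 = 2.0000, f(x_3) = 7.389056, coefficient = 2
x_4 = 2.4167, f(x_4) = 11.208436, coefficient = 2
x_5 = 2.8333, f(x_5) = 17.002040, coefficient = 2
x_6 = 3.2500, f(x_6) = 25.790340, coefficient = 1

I ≈ (0.416667/2) × 115.271276 = 24.014849
Exact value: 23.673340
Error: 0.341509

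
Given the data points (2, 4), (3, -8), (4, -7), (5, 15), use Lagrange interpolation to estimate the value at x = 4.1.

Lagrange interpolation formula:
P(x) = Σ yᵢ × Lᵢ(x)
where Lᵢ(x) = Π_{j≠i} (x - xⱼ)/(xᵢ - xⱼ)

L_0(4.1) = (4.1 - 3)/(2 - 3) × (4.1 - 4)/(2 - 4) × (4.1 - 5)/(2 - 5) = 0.016500
L_1(4.1) = (4.1 - 2)/(3 - 2) × (4.1 - 4)/(3 - 4) × (4.1 - 5)/(3 - 5) = -0.094500
L_2(4.1) = (4.1 - 2)/(4 - 2) × (4.1 - 3)/(4 - 3) × (4.1 - 5)/(4 - 5) = 1.039500
L_3(4.1) = (4.1 - 2)/(5 - 2) × (4.1 - 3)/(5 - 3) × (4.1 - 4)/(5 - 4) = 0.038500

P(4.1) = 4×L_0(4.1) + (-8)×L_1(4.1) + (-7)×L_2(4.1) + 15×L_3(4.1)
P(4.1) = -5.877000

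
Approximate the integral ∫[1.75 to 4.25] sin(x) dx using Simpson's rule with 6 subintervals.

f(x) = sin(x)
a = 1.75, b = 4.25, n = 6
h = (b - a)/n = 0.416667

Simpson's rule: (h/3)[f(x₀) + 4f(x₁) + 2f(x₂) + ... + f(xₙ)]

x_0 = 1.7500, f(x_0) = 0.983986, coefficient = 1
x_1 = 2.1667, f(x_1) = 0.827660, coefficient = 4
x_2 = 2.5833, f(x_2) = 0.529711, coefficient = 2
x_3 = 3.0000, f(x_3) = 0.141120, coefficient = 4
x_4 = 3.4167, f(x_4) = -0.271618, coefficient = 2
x_5 = 3.8333, f(x_5) = -0.637879, coefficient = 4
x_6 = 4.2500, f(x_6) = -0.894989, coefficient = 1

I ≈ (0.416667/3) × 1.928788 = 0.267887
Exact value: 0.267841
Error: 0.000046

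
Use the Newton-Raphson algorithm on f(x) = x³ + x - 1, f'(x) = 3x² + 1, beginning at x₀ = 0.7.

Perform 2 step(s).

f(x) = x³ + x - 1
f'(x) = 3x² + 1
x₀ = 0.7

Newton-Raphson formula: x_{n+1} = x_n - f(x_n)/f'(x_n)

Iteration 1:
  f(0.700000) = 0.043000
  f'(0.700000) = 2.470000
  x_1 = 0.700000 - 0.043000/2.470000 = 0.682591
Iteration 2:
  f(0.682591) = 0.000631
  f'(0.682591) = 2.397792
  x_2 = 0.682591 - 0.000631/2.397792 = 0.682328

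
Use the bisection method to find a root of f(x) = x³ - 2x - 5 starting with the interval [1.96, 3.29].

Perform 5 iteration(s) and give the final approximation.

f(x) = x³ - 2x - 5
Initial interval: [1.96, 3.29]

Iteration 1:
  c_1 = (1.960000 + 3.290000)/2 = 2.625000
  f(c_1) = f(2.625000) = 7.837891
  f(a) × f(c) < 0, new interval: [1.960000, 2.625000]
Iteration 2:
  c_2 = (1.960000 + 2.625000)/2 = 2.292500
  f(c_2) = f(2.292500) = 2.463363
  f(a) × f(c) < 0, new interval: [1.960000, 2.292500]
Iteration 3:
  c_3 = (1.960000 + 2.292500)/2 = 2.126250
  f(c_3) = f(2.126250) = 0.360147
  f(a) × f(c) < 0, new interval: [1.960000, 2.126250]
Iteration 4:
  c_4 = (1.960000 + 2.126250)/2 = 2.043125
  f(c_4) = f(2.043125) = -0.557511
  f(a) × f(c) ≥ 0, new interval: [2.043125, 2.126250]
Iteration 5:
  c_5 = (2.043125 + 2.126250)/2 = 2.084687
  f(c_5) = f(2.084687) = -0.109486
  f(a) × f(c) ≥ 0, new interval: [2.084687, 2.126250]

After 5 iteration(s), the approximation is c_5 = 2.084687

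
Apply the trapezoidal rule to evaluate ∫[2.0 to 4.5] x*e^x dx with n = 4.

f(x) = x*e^x
a = 2.0, b = 4.5, n = 4
h = (b - a)/n = 0.625000

Trapezoidal rule: (h/2)[f(x₀) + 2f(x₁) + 2f(x₂) + ... + f(xₙ)]

x_0 = 2.0000, f(x_0) = 14.778112, coefficient = 1
x_1 = 2.6250, f(x_1) = 36.237007, coefficient = 2
x_2 = 3.2500, f(x_2) = 83.818605, coefficient = 2
x_3 = 3.8750, f(x_3) = 186.707956, coefficient = 2
x_4 = 4.5000, f(x_4) = 405.077091, coefficient = 1

I ≈ (0.625000/2) × 1033.382339 = 322.931981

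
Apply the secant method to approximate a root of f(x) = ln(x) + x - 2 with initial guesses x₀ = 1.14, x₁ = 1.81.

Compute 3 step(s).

f(x) = ln(x) + x - 2
x₀ = 1.14, x₁ = 1.81

Secant formula: x_{n+1} = x_n - f(x_n)(x_n - x_{n-1})/(f(x_n) - f(x_{n-1}))

Iteration 1:
  f(1.140000) = -0.728972
  f(1.810000) = 0.403327
  x_2 = 1.810000 - 0.403327×(1.810000 - 1.140000)/(0.403327 - (-0.728972))
       = 1.571345
Iteration 2:
  f(1.810000) = 0.403327
  f(1.571345) = 0.023277
  x_3 = 1.571345 - 0.023277×(1.571345 - 1.810000)/(0.023277 - 0.403327)
       = 1.556728
Iteration 3:
  f(1.571345) = 0.023277
  f(1.556728) = -0.000686
  x_4 = 1.556728 - (-0.000686)×(1.556728 - 1.571345)/(-0.000686 - 0.023277)
       = 1.557146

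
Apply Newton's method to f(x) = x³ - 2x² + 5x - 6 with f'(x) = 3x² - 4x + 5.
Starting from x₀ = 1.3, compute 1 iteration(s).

f(x) = x³ - 2x² + 5x - 6
f'(x) = 3x² - 4x + 5
x₀ = 1.3

Newton-Raphson formula: x_{n+1} = x_n - f(x_n)/f'(x_n)

Iteration 1:
  f(1.300000) = -0.683000
  f'(1.300000) = 4.870000
  x_1 = 1.300000 - (-0.683000)/4.870000 = 1.440246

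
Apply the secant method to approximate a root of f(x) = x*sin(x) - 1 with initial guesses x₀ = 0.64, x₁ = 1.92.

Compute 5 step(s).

f(x) = x*sin(x) - 1
x₀ = 0.64, x₁ = 1.92

Secant formula: x_{n+1} = x_n - f(x_n)(x_n - x_{n-1})/(f(x_n) - f(x_{n-1}))

Iteration 1:
  f(0.640000) = -0.617795
  f(1.920000) = 0.804119
  x_2 = 1.920000 - 0.804119×(1.920000 - 0.640000)/(0.804119 - (-0.617795))
       = 1.196136
Iteration 2:
  f(1.920000) = 0.804119
  f(1.196136) = 0.113162
  x_3 = 1.196136 - 0.113162×(1.196136 - 1.920000)/(0.113162 - 0.804119)
       = 1.077584
Iteration 3:
  f(1.196136) = 0.113162
  f(1.077584) = -0.050846
  x_4 = 1.077584 - (-0.050846)×(1.077584 - 1.196136)/(-0.050846 - 0.113162)
       = 1.114338
Iteration 4:
  f(1.077584) = -0.050846
  f(1.114338) = 0.000251
  x_5 = 1.114338 - 0.000251×(1.114338 - 1.077584)/(0.000251 - (-0.050846))
       = 1.114157
Iteration 5:
  f(1.114338) = 0.000251
  f(1.114157) = 0.000000
  x_6 = 1.114157 - 0.000000×(1.114157 - 1.114338)/(0.000000 - 0.000251)
       = 1.114157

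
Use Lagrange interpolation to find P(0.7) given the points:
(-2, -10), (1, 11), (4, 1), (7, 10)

Lagrange interpolation formula:
P(x) = Σ yᵢ × Lᵢ(x)
where Lᵢ(x) = Π_{j≠i} (x - xⱼ)/(xᵢ - xⱼ)

L_0(0.7) = (0.7 - 1)/(-2 - 1) × (0.7 - 4)/(-2 - 4) × (0.7 - 7)/(-2 - 7) = 0.038500
L_1(0.7) = (0.7 - (-2))/(1 - (-2)) × (0.7 - 4)/(1 - 4) × (0.7 - 7)/(1 - 7) = 1.039500
L_2(0.7) = (0.7 - (-2))/(4 - (-2)) × (0.7 - 1)/(4 - 1) × (0.7 - 7)/(4 - 7) = -0.094500
L_3(0.7) = (0.7 - (-2))/(7 - (-2)) × (0.7 - 1)/(7 - 1) × (0.7 - 4)/(7 - 4) = 0.016500

P(0.7) = (-10)×L_0(0.7) + 11×L_1(0.7) + 1×L_2(0.7) + 10×L_3(0.7)
P(0.7) = 11.120000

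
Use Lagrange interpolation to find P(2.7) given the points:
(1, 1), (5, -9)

Lagrange interpolation formula:
P(x) = Σ yᵢ × Lᵢ(x)
where Lᵢ(x) = Π_{j≠i} (x - xⱼ)/(xᵢ - xⱼ)

L_0(2.7) = (2.7 - 5)/(1 - 5) = 0.575000
L_1(2.7) = (2.7 - 1)/(5 - 1) = 0.425000

P(2.7) = 1×L_0(2.7) + (-9)×L_1(2.7)
P(2.7) = -3.250000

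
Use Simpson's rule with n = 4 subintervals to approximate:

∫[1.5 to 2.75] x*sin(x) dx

f(x) = x*sin(x)
a = 1.5, b = 2.75, n = 4
h = (b - a)/n = 0.312500

Simpson's rule: (h/3)[f(x₀) + 4f(x₁) + 2f(x₂) + ... + f(xₙ)]

x_0 = 1.5000, f(x_0) = 1.496242, coefficient = 1
x_1 = 1.8125, f(x_1) = 1.759814, coefficient = 4
x_2 = 2.1250, f(x_2) = 1.806930, coefficient = 2
x_3 = 2.4375, f(x_3) = 1.577897, coefficient = 4
x_4 = 2.7500, f(x_4) = 1.049568, coefficient = 1

I ≈ (0.312500/3) × 19.510513 = 2.032345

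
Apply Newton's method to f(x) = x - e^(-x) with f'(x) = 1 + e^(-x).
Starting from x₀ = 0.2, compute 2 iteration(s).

f(x) = x - e^(-x)
f'(x) = 1 + e^(-x)
x₀ = 0.2

Newton-Raphson formula: x_{n+1} = x_n - f(x_n)/f'(x_n)

Iteration 1:
  f(0.200000) = -0.618731
  f'(0.200000) = 1.818731
  x_1 = 0.200000 - (-0.618731)/1.818731 = 0.540199
Iteration 2:
  f(0.540199) = -0.042433
  f'(0.540199) = 1.582632
  x_2 = 0.540199 - (-0.042433)/1.582632 = 0.567011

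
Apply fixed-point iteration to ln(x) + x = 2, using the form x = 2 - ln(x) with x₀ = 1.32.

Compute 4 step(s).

Equation: ln(x) + x = 2
Fixed-point form: x = 2 - ln(x)
x₀ = 1.32

x_1 = g(1.320000) = 1.722368
x_2 = g(1.722368) = 1.456300
x_3 = g(1.456300) = 1.624101
x_4 = g(1.624101) = 1.515045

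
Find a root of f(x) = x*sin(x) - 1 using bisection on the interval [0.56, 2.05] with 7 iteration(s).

f(x) = x*sin(x) - 1
Initial interval: [0.56, 2.05]

Iteration 1:
  c_1 = (0.560000 + 2.050000)/2 = 1.305000
  f(c_1) = f(1.305000) = 0.259173
  f(a) × f(c) < 0, new interval: [0.560000, 1.305000]
Iteration 2:
  c_2 = (0.560000 + 1.305000)/2 = 0.932500
  f(c_2) = f(0.932500) = -0.251098
  f(a) × f(c) ≥ 0, new interval: [0.932500, 1.305000]
Iteration 3:
  c_3 = (0.932500 + 1.305000)/2 = 1.118750
  f(c_3) = f(1.118750) = 0.006377
  f(a) × f(c) < 0, new interval: [0.932500, 1.118750]
Iteration 4:
  c_4 = (0.932500 + 1.118750)/2 = 1.025625
  f(c_4) = f(1.025625) = -0.123051
  f(a) × f(c) ≥ 0, new interval: [1.025625, 1.118750]
Iteration 5:
  c_5 = (1.025625 + 1.118750)/2 = 1.072188
  f(c_5) = f(1.072188) = -0.058353
  f(a) × f(c) ≥ 0, new interval: [1.072188, 1.118750]
Iteration 6:
  c_6 = (1.072188 + 1.118750)/2 = 1.095469
  f(c_6) = f(1.095469) = -0.025972
  f(a) × f(c) ≥ 0, new interval: [1.095469, 1.118750]
Iteration 7:
  c_7 = (1.095469 + 1.118750)/2 = 1.107109
  f(c_7) = f(1.107109) = -0.009791
  f(a) × f(c) ≥ 0, new interval: [1.107109, 1.118750]

After 7 iteration(s), the approximation is c_7 = 1.107109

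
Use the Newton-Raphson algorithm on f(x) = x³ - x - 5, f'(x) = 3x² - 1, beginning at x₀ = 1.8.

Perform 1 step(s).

f(x) = x³ - x - 5
f'(x) = 3x² - 1
x₀ = 1.8

Newton-Raphson formula: x_{n+1} = x_n - f(x_n)/f'(x_n)

Iteration 1:
  f(1.800000) = -0.968000
  f'(1.800000) = 8.720000
  x_1 = 1.800000 - (-0.968000)/8.720000 = 1.911009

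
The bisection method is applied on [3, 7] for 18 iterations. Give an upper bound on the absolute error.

Bisection error bound: |error| ≤ (b-a)/2^n
|error| ≤ (7 - 3)/2^18 = 4/2^18
|error| ≤ 0.0000152588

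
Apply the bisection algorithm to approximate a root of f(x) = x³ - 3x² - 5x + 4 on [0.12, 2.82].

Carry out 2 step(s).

f(x) = x³ - 3x² - 5x + 4
Initial interval: [0.12, 2.82]

Iteration 1:
  c_1 = (0.120000 + 2.820000)/2 = 1.470000
  f(c_1) = f(1.470000) = -6.656177
  f(a) × f(c) < 0, new interval: [0.120000, 1.470000]
Iteration 2:
  c_2 = (0.120000 + 1.470000)/2 = 0.795000
  f(c_2) = f(0.795000) = -1.368615
  f(a) × f(c) < 0, new interval: [0.120000, 0.795000]

After 2 iteration(s), the approximation is c_2 = 0.795000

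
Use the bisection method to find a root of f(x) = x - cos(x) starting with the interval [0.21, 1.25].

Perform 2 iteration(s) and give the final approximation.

f(x) = x - cos(x)
Initial interval: [0.21, 1.25]

Iteration 1:
  c_1 = (0.210000 + 1.250000)/2 = 0.730000
  f(c_1) = f(0.730000) = -0.015174
  f(a) × f(c) ≥ 0, new interval: [0.730000, 1.250000]
Iteration 2:
  c_2 = (0.730000 + 1.250000)/2 = 0.990000
  f(c_2) = f(0.990000) = 0.441310
  f(a) × f(c) < 0, new interval: [0.730000, 0.990000]

After 2 iteration(s), the approximation is c_2 = 0.990000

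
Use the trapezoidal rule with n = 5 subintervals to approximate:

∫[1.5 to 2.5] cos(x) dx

f(x) = cos(x)
a = 1.5, b = 2.5, n = 5
h = (b - a)/n = 0.200000

Trapezoidal rule: (h/2)[f(x₀) + 2f(x₁) + 2f(x₂) + ... + f(xₙ)]

x_0 = 1.5000, f(x_0) = 0.070737, coefficient = 1
x_1 = 1.7000, f(x_1) = -0.128844, coefficient = 2
x_2 = 1.9000, f(x_2) = -0.323290, coefficient = 2
x_3 = 2.1000, f(x_3) = -0.504846, coefficient = 2
x_4 = 2.3000, f(x_4) = -0.666276, coefficient = 2
x_5 = 2.5000, f(x_5) = -0.801144, coefficient = 1

I ≈ (0.200000/2) × -3.976919 = -0.397692
Exact value: -0.399023
Error: 0.001331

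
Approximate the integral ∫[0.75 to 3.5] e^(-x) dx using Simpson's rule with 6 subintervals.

f(x) = e^(-x)
a = 0.75, b = 3.5, n = 6
h = (b - a)/n = 0.458333

Simpson's rule: (h/3)[f(x₀) + 4f(x₁) + 2f(x₂) + ... + f(xₙ)]

x_0 = 0.7500, f(x_0) = 0.472367, coefficient = 1
x_1 = 1.2083, f(x_1) = 0.298695, coefficient = 4
x_2 = 1.6667, f(x_2) = 0.188876, coefficient = 2
x_3 = 2.1250, f(x_3) = 0.119433, coefficient = 4
x_4 = 2.5833, f(x_4) = 0.075522, coefficient = 2
x_5 = 3.0417, f(x_5) = 0.047755, coefficient = 4
x_6 = 3.5000, f(x_6) = 0.030197, coefficient = 1

I ≈ (0.458333/3) × 2.894890 = 0.442275
Exact value: 0.442169
Error: 0.000106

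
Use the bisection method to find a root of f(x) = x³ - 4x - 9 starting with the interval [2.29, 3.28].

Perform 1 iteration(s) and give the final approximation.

f(x) = x³ - 4x - 9
Initial interval: [2.29, 3.28]

Iteration 1:
  c_1 = (2.290000 + 3.280000)/2 = 2.785000
  f(c_1) = f(2.785000) = 1.461087
  f(a) × f(c) < 0, new interval: [2.290000, 2.785000]

After 1 iteration(s), the approximation is c_1 = 2.785000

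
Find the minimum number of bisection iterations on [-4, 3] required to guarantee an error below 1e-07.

We need (b-a)/2^n ≤ 1e-07
(3 - (-4))/2^n ≤ 1e-07
7/2^n ≤ 1e-07
2^n ≥ 70000000
n ≥ log₂(70000000) = 26.06
n ≥ 27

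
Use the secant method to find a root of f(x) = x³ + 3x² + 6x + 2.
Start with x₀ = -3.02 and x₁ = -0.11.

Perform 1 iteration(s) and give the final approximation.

f(x) = x³ + 3x² + 6x + 2
x₀ = -3.02, x₁ = -0.11

Secant formula: x_{n+1} = x_n - f(x_n)(x_n - x_{n-1})/(f(x_n) - f(x_{n-1}))

Iteration 1:
  f(-3.020000) = -16.302408
  f(-0.110000) = 1.374969
  x_2 = -0.110000 - 1.374969×(-0.110000 - (-3.020000))/(1.374969 - (-16.302408))
       = -0.336344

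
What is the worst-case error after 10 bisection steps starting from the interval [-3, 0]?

Bisection error bound: |error| ≤ (b-a)/2^n
|error| ≤ (0 - (-3))/2^10 = 3/2^10
|error| ≤ 0.0029296875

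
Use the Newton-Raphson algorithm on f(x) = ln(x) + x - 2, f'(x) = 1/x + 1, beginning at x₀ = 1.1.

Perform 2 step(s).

f(x) = ln(x) + x - 2
f'(x) = 1/x + 1
x₀ = 1.1

Newton-Raphson formula: x_{n+1} = x_n - f(x_n)/f'(x_n)

Iteration 1:
  f(1.100000) = -0.804690
  f'(1.100000) = 1.909091
  x_1 = 1.100000 - (-0.804690)/1.909091 = 1.521504
Iteration 2:
  f(1.521504) = -0.058796
  f'(1.521504) = 1.657244
  x_2 = 1.521504 - (-0.058796)/1.657244 = 1.556983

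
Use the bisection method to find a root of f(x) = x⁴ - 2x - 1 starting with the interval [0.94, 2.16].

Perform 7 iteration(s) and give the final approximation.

f(x) = x⁴ - 2x - 1
Initial interval: [0.94, 2.16]

Iteration 1:
  c_1 = (0.940000 + 2.160000)/2 = 1.550000
  f(c_1) = f(1.550000) = 1.672006
  f(a) × f(c) < 0, new interval: [0.940000, 1.550000]
Iteration 2:
  c_2 = (0.940000 + 1.550000)/2 = 1.245000
  f(c_2) = f(1.245000) = -1.087422
  f(a) × f(c) ≥ 0, new interval: [1.245000, 1.550000]
Iteration 3:
  c_3 = (1.245000 + 1.550000)/2 = 1.397500
  f(c_3) = f(1.397500) = 0.019233
  f(a) × f(c) < 0, new interval: [1.245000, 1.397500]
Iteration 4:
  c_4 = (1.245000 + 1.397500)/2 = 1.321250
  f(c_4) = f(1.321250) = -0.595026
  f(a) × f(c) ≥ 0, new interval: [1.321250, 1.397500]
Iteration 5:
  c_5 = (1.321250 + 1.397500)/2 = 1.359375
  f(c_5) = f(1.359375) = -0.304014
  f(a) × f(c) ≥ 0, new interval: [1.359375, 1.397500]
Iteration 6:
  c_6 = (1.359375 + 1.397500)/2 = 1.378437
  f(c_6) = f(1.378437) = -0.146533
  f(a) × f(c) ≥ 0, new interval: [1.378437, 1.397500]
Iteration 7:
  c_7 = (1.378437 + 1.397500)/2 = 1.387969
  f(c_7) = f(1.387969) = -0.064700
  f(a) × f(c) ≥ 0, new interval: [1.387969, 1.397500]

After 7 iteration(s), the approximation is c_7 = 1.387969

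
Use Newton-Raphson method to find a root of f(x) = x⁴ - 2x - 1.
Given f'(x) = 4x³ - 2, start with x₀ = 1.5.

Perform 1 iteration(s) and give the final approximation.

f(x) = x⁴ - 2x - 1
f'(x) = 4x³ - 2
x₀ = 1.5

Newton-Raphson formula: x_{n+1} = x_n - f(x_n)/f'(x_n)

Iteration 1:
  f(1.500000) = 1.062500
  f'(1.500000) = 11.500000
  x_1 = 1.500000 - 1.062500/11.500000 = 1.407609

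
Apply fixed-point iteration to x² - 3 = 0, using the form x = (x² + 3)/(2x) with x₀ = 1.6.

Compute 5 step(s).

Equation: x² - 3 = 0
Fixed-point form: x = (x² + 3)/(2x)
x₀ = 1.6

x_1 = g(1.600000) = 1.737500
x_2 = g(1.737500) = 1.732059
x_3 = g(1.732059) = 1.732051
x_4 = g(1.732051) = 1.732051
x_5 = g(1.732051) = 1.732051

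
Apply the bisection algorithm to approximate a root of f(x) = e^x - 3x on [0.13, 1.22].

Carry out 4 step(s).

f(x) = e^x - 3x
Initial interval: [0.13, 1.22]

Iteration 1:
  c_1 = (0.130000 + 1.220000)/2 = 0.675000
  f(c_1) = f(0.675000) = -0.060967
  f(a) × f(c) < 0, new interval: [0.130000, 0.675000]
Iteration 2:
  c_2 = (0.130000 + 0.675000)/2 = 0.402500
  f(c_2) = f(0.402500) = 0.288059
  f(a) × f(c) ≥ 0, new interval: [0.402500, 0.675000]
Iteration 3:
  c_3 = (0.402500 + 0.675000)/2 = 0.538750
  f(c_3) = f(0.538750) = 0.097613
  f(a) × f(c) ≥ 0, new interval: [0.538750, 0.675000]
Iteration 4:
  c_4 = (0.538750 + 0.675000)/2 = 0.606875
  f(c_4) = f(0.606875) = 0.014064
  f(a) × f(c) ≥ 0, new interval: [0.606875, 0.675000]

After 4 iteration(s), the approximation is c_4 = 0.606875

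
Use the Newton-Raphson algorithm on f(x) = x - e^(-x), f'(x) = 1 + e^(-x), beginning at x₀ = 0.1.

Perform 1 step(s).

f(x) = x - e^(-x)
f'(x) = 1 + e^(-x)
x₀ = 0.1

Newton-Raphson formula: x_{n+1} = x_n - f(x_n)/f'(x_n)

Iteration 1:
  f(0.100000) = -0.804837
  f'(0.100000) = 1.904837
  x_1 = 0.100000 - (-0.804837)/1.904837 = 0.522523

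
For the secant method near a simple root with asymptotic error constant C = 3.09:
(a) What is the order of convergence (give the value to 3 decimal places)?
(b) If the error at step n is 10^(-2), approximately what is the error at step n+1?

(a) Secant method has superlinear convergence with order φ = (1+√5)/2 ≈ 1.618.
    This means |e_{n+1}| ≈ C|e_n|^1.618.

(b) With |e_n| = 10^(-2) and C = 3.09:
    |e_{n+1}| ≈ 3.09 × (10^(-2))^1.618 = 3.09 × 10^(-3.24)

(a) ≈ 1.618 (golden ratio); (b) |e_{n+1}| ≈ 1.794e-03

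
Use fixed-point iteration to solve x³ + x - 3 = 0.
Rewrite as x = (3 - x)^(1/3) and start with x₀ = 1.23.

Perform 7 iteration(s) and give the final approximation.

Equation: x³ + x - 3 = 0
Fixed-point form: x = (3 - x)^(1/3)
x₀ = 1.23

x_1 = g(1.230000) = 1.209645
x_2 = g(1.209645) = 1.214264
x_3 = g(1.214264) = 1.213219
x_4 = g(1.213219) = 1.213455
x_5 = g(1.213455) = 1.213402
x_6 = g(1.213402) = 1.213414
x_7 = g(1.213414) = 1.213411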